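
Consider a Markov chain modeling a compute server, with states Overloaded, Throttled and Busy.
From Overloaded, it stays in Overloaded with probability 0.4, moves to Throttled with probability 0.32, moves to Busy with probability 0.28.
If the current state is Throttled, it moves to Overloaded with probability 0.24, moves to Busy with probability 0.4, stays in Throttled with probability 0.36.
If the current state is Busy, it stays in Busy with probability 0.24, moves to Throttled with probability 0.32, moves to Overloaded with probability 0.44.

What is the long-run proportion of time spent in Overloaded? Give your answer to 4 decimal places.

Let the stationary distribution be π with π = πP and π_1 + π_2 + π_3 = 1.
π_1 = 0.4·π_1 + 0.24·π_2 + 0.44·π_3
π_2 = 0.32·π_1 + 0.36·π_2 + 0.32·π_3
Solving with the normalization constraint gives π = (0.3590, 0.3333, 0.3077).
So the stationary probability of Overloaded is 0.3590.

0.3590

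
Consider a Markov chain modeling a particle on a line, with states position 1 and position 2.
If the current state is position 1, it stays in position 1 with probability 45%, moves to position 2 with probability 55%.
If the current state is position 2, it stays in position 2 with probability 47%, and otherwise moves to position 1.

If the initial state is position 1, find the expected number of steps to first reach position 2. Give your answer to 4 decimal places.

Let t(s) be the expected number of steps to first reach position 2 from state s, with t(position 2) = 0. Conditioning on the first step:
t(position 1) = 1 + 0.45·t(position 1)
Solving: t(position 1) = 1.8182.
Expected steps from position 1 to position 2: 1.8182.

1.8182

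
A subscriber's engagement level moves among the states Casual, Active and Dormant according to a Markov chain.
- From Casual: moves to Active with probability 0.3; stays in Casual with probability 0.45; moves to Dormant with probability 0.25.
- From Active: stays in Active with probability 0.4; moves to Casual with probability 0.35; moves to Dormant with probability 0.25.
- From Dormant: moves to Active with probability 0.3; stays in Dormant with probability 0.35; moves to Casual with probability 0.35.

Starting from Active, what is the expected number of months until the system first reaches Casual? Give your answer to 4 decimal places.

2.8571

Let t(s) be the expected number of months to first reach Casual from state s, with t(Casual) = 0. Conditioning on the first month:
t(Active) = 1 + 0.4·t(Active) + 0.25·t(Dormant)
t(Dormant) = 1 + 0.3·t(Active) + 0.35·t(Dormant)
Solving: t(Active) = 2.8571, t(Dormant) = 2.8571.
Expected months from Active to Casual: 2.8571.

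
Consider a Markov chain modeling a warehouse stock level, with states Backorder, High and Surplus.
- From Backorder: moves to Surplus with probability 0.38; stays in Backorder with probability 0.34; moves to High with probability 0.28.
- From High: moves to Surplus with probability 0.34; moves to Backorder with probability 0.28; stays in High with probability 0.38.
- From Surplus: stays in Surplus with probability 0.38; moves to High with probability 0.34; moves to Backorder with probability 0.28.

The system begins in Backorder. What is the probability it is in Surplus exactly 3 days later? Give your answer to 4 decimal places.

Propagate the distribution vector 3 days from Backorder.
After 0 days: (1.0000, 0.0000, 0.0000)
After 1 day: (0.3400, 0.2800, 0.3800)
After 2 days: (0.3004, 0.3308, 0.3688)
After 3 days: (0.2980, 0.3352, 0.3668)
P(in Surplus after 3 days) = 0.3668

0.3668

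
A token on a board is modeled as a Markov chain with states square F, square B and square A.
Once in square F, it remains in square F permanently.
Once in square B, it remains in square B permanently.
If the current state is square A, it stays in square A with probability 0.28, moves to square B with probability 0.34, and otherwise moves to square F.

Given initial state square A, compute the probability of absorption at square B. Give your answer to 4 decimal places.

0.4722

Let h(s) be the probability of absorption at square B starting from transient state s. Then h(square B) = 1 and h(square F) = 0. By first-step analysis:
h(square A) = 0.38·0 + 0.34·1 + 0.28·h(square A)
Solving: h(square A) = 0.4722.
Starting from square A, the probability is 0.4722.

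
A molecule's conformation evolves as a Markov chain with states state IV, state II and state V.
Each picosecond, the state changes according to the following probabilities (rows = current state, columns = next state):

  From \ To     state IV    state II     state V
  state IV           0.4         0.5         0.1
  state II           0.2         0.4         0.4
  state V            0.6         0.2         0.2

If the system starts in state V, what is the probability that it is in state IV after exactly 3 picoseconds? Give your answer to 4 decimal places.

Propagate the distribution vector 3 picoseconds from state V.
After 0 picoseconds: (0.0000, 0.0000, 1.0000)
After 1 picosecond: (0.6000, 0.2000, 0.2000)
After 2 picoseconds: (0.4000, 0.4200, 0.1800)
After 3 picoseconds: (0.3520, 0.4040, 0.2440)
P(in state IV after 3 picoseconds) = 0.3520

0.3520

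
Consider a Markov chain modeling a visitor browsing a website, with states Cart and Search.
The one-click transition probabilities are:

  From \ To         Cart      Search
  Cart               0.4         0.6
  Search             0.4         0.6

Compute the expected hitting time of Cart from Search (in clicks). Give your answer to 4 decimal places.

Let t(s) be the expected number of clicks to first reach Cart from state s, with t(Cart) = 0. Conditioning on the first click:
t(Search) = 1 + 0.6·t(Search)
Solving: t(Search) = 2.5000.
Expected clicks from Search to Cart: 2.5000.

2.5000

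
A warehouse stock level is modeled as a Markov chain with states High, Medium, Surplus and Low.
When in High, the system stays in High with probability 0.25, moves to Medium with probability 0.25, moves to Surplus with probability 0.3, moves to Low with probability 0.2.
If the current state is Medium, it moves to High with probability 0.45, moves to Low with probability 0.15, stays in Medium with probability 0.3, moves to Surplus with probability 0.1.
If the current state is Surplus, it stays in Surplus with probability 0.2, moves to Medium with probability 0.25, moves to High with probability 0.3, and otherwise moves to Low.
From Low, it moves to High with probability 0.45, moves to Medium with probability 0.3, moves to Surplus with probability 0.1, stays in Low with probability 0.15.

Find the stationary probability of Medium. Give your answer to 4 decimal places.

Let the stationary distribution be π with π = πP and π_1 + π_2 + π_3 + π_4 = 1.
π_1 = 0.25·π_1 + 0.45·π_2 + 0.3·π_3 + 0.45·π_4
π_2 = 0.25·π_1 + 0.3·π_2 + 0.25·π_3 + 0.3·π_4
π_3 = 0.3·π_1 + 0.1·π_2 + 0.2·π_3 + 0.1·π_4
Solving with the normalization constraint gives π = (0.3514, 0.2730, 0.1892, 0.1865).
So the stationary probability of Medium is 0.2730.

0.2730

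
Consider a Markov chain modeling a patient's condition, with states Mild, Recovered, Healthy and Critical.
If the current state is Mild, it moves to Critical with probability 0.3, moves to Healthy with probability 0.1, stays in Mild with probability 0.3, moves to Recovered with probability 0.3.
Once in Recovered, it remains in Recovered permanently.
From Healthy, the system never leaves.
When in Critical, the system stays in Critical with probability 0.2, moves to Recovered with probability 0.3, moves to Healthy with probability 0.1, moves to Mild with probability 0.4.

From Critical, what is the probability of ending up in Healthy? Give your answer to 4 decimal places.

0.2500

Let h(s) be the probability of absorption at Healthy starting from transient state s. Then h(Healthy) = 1 and h(Recovered) = 0. By first-step analysis:
h(Mild) = 0.3·h(Mild) + 0.3·0 + 0.1·1 + 0.3·h(Critical)
h(Critical) = 0.4·h(Mild) + 0.3·0 + 0.1·1 + 0.2·h(Critical)
Solving: h(Mild) = 0.2500, h(Critical) = 0.2500.
Starting from Critical, the probability is 0.2500.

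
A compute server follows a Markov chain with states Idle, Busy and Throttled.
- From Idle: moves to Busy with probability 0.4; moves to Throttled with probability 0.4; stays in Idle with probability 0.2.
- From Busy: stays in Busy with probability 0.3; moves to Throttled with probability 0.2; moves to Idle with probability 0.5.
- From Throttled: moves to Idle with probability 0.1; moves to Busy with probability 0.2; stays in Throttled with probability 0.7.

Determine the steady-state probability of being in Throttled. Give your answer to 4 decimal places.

Let the stationary distribution be π with π = πP and π_1 + π_2 + π_3 = 1.
π_1 = 0.2·π_1 + 0.5·π_2 + 0.1·π_3
π_2 = 0.4·π_1 + 0.3·π_2 + 0.2·π_3
Solving with the normalization constraint gives π = (0.2329, 0.2740, 0.4932).
So the stationary probability of Throttled is 0.4932.

0.4932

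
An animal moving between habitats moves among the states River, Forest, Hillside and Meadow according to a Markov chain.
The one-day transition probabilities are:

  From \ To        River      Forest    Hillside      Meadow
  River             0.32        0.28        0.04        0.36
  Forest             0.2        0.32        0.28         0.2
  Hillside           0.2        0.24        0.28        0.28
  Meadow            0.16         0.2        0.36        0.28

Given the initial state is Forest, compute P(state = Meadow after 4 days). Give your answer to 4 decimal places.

Propagate the distribution vector 4 days from Forest.
After 0 days: (0.0000, 1.0000, 0.0000, 0.0000)
After 1 day: (0.2000, 0.3200, 0.2800, 0.2000)
After 2 days: (0.2160, 0.2656, 0.2480, 0.2704)
After 3 days: (0.2151, 0.2591, 0.2498, 0.2760)
After 4 days: (0.2148, 0.2583, 0.2505, 0.2765)
P(in Meadow after 4 days) = 0.2765

0.2765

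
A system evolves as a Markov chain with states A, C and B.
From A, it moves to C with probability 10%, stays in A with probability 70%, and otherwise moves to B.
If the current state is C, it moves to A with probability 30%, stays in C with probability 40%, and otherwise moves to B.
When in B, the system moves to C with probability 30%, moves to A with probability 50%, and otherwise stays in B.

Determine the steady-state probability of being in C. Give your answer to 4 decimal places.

Let the stationary distribution be π with π = πP and π_1 + π_2 + π_3 = 1.
π_1 = 0.7·π_1 + 0.3·π_2 + 0.5·π_3
π_2 = 0.1·π_1 + 0.4·π_2 + 0.3·π_3
Solving with the normalization constraint gives π = (0.5735, 0.2059, 0.2206).
So the stationary probability of C is 0.2059.

0.2059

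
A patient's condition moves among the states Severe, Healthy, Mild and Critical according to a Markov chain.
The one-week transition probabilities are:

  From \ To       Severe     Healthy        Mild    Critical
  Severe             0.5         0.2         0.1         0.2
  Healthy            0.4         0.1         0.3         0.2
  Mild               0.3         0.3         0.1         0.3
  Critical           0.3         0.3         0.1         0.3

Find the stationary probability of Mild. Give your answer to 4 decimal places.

Let the stationary distribution be π with π = πP and π_1 + π_2 + π_3 + π_4 = 1.
π_1 = 0.5·π_1 + 0.4·π_2 + 0.3·π_3 + 0.3·π_4
π_2 = 0.2·π_1 + 0.1·π_2 + 0.3·π_3 + 0.3·π_4
π_3 = 0.1·π_1 + 0.3·π_2 + 0.1·π_3 + 0.1·π_4
Solving with the normalization constraint gives π = (0.4021, 0.2165, 0.1433, 0.2381).
So the stationary probability of Mild is 0.1433.

0.1433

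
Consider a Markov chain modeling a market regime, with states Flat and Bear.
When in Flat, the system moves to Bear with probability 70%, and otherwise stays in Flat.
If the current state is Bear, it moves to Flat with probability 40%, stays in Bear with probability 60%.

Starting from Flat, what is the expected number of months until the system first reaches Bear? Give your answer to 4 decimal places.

1.4286

Let t(s) be the expected number of months to first reach Bear from state s, with t(Bear) = 0. Conditioning on the first month:
t(Flat) = 1 + 0.3·t(Flat)
Solving: t(Flat) = 1.4286.
Expected months from Flat to Bear: 1.4286.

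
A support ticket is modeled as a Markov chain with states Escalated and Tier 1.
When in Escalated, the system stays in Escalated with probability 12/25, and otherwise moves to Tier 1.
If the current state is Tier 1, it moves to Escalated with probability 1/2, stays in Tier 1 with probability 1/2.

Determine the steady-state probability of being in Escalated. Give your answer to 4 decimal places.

Let the stationary distribution be π with π = πP and π_1 + π_2 = 1.
π_1 = 0.48·π_1 + 0.5·π_2
Solving with the normalization constraint gives π = (0.4902, 0.5098).
So the stationary probability of Escalated is 0.4902.

0.4902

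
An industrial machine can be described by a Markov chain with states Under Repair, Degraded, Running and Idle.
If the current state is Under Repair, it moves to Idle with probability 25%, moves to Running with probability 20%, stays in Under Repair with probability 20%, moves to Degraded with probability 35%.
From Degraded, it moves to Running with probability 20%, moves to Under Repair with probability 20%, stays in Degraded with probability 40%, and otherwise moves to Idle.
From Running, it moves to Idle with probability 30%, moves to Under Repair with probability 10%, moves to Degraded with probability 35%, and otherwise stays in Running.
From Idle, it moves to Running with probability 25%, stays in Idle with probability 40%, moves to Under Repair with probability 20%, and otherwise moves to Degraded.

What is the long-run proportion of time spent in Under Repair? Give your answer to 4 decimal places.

Let the stationary distribution be π with π = πP and π_1 + π_2 + π_3 + π_4 = 1.
π_1 = 0.2·π_1 + 0.2·π_2 + 0.1·π_3 + 0.2·π_4
π_2 = 0.35·π_1 + 0.4·π_2 + 0.35·π_3 + 0.15·π_4
π_3 = 0.2·π_1 + 0.2·π_2 + 0.25·π_3 + 0.25·π_4
Solving with the normalization constraint gives π = (0.1774, 0.3075, 0.2258, 0.2893).
So the stationary probability of Under Repair is 0.1774.

0.1774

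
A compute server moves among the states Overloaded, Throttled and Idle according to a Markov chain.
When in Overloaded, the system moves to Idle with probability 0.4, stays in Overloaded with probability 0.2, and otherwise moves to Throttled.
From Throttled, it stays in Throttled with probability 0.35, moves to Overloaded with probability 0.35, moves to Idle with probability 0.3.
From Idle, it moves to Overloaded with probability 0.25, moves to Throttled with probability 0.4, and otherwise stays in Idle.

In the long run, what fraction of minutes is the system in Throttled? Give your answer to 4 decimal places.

0.3810

Let the stationary distribution be π with π = πP and π_1 + π_2 + π_3 = 1.
π_1 = 0.2·π_1 + 0.35·π_2 + 0.25·π_3
π_2 = 0.4·π_1 + 0.35·π_2 + 0.4·π_3
Solving with the normalization constraint gives π = (0.2744, 0.3810, 0.3447).
So the stationary probability of Throttled is 0.3810.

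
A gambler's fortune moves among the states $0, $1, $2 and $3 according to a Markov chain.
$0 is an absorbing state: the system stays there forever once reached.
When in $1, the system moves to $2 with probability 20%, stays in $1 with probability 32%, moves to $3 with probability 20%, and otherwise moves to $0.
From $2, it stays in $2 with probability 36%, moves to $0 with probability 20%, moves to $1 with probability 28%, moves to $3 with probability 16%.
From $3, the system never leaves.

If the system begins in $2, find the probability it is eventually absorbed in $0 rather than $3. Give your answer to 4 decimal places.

Let h(s) be the probability of absorption at $0 starting from transient state s. Then h($0) = 1 and h($3) = 0. By first-step analysis:
h($1) = 0.28·1 + 0.32·h($1) + 0.2·h($2) + 0.2·0
h($2) = 0.2·1 + 0.28·h($1) + 0.36·h($2) + 0.16·0
Solving: h($1) = 0.5781, h($2) = 0.5654.
Starting from $2, the probability is 0.5654.

0.5654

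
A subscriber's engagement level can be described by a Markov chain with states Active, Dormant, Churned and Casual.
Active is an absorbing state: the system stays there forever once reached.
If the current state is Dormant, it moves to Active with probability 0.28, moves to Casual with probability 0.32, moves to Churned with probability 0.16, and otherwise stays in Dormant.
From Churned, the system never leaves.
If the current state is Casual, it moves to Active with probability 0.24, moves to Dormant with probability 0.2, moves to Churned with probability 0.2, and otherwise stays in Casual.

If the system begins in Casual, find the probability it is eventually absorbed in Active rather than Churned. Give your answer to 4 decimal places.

Let h(s) be the probability of absorption at Active starting from transient state s. Then h(Active) = 1 and h(Churned) = 0. By first-step analysis:
h(Dormant) = 0.28·1 + 0.24·h(Dormant) + 0.16·0 + 0.32·h(Casual)
h(Casual) = 0.24·1 + 0.2·h(Dormant) + 0.2·0 + 0.36·h(Casual)
Solving: h(Dormant) = 0.6061, h(Casual) = 0.5644.
Starting from Casual, the probability is 0.5644.

0.5644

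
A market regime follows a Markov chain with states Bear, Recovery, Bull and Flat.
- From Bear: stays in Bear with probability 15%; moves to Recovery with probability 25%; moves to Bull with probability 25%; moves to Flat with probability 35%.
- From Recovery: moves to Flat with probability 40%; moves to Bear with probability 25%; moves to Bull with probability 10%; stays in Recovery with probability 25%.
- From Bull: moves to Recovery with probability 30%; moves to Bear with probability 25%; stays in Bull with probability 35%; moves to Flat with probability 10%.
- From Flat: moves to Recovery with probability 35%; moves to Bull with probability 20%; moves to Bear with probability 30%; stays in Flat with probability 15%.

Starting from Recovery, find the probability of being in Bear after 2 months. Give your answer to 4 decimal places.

0.2450

Propagate the distribution vector 2 months from Recovery.
After 0 months: (0.0000, 1.0000, 0.0000, 0.0000)
After 1 month: (0.2500, 0.2500, 0.1000, 0.4000)
After 2 months: (0.2450, 0.2950, 0.2025, 0.2575)
P(in Bear after 2 months) = 0.2450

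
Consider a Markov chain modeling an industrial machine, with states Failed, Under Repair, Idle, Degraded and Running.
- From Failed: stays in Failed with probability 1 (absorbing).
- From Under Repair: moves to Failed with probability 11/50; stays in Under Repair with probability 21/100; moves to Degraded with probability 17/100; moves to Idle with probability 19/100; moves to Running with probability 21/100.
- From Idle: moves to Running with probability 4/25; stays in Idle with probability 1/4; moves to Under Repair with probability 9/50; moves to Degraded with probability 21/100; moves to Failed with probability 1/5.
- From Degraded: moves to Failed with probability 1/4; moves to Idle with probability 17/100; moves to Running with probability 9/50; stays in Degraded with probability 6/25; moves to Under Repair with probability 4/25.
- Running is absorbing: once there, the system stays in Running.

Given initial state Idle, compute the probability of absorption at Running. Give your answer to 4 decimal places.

0.4473

Let h(s) be the probability of absorption at Running starting from transient state s. Then h(Running) = 1 and h(Failed) = 0. By first-step analysis:
h(Under Repair) = 0.22·0 + 0.21·h(Under Repair) + 0.19·h(Idle) + 0.17·h(Degraded) + 0.21·1
h(Idle) = 0.2·0 + 0.18·h(Under Repair) + 0.25·h(Idle) + 0.21·h(Degraded) + 0.16·1
h(Degraded) = 0.25·0 + 0.16·h(Under Repair) + 0.17·h(Idle) + 0.24·h(Degraded) + 0.18·1
Solving: h(Under Repair) = 0.4671, h(Idle) = 0.4473, h(Degraded) = 0.4352.
Starting from Idle, the probability is 0.4473.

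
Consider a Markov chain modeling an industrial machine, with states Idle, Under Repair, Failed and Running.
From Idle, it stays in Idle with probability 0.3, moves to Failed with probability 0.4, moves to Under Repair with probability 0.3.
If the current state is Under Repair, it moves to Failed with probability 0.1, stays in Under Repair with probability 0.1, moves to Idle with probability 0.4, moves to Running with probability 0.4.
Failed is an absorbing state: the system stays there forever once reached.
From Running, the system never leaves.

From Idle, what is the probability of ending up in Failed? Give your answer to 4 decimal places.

Let h(s) be the probability of absorption at Failed starting from transient state s. Then h(Failed) = 1 and h(Running) = 0. By first-step analysis:
h(Idle) = 0.3·h(Idle) + 0.3·h(Under Repair) + 0.4·1
h(Under Repair) = 0.4·h(Idle) + 0.1·h(Under Repair) + 0.1·1 + 0.4·0
Solving: h(Idle) = 0.7647, h(Under Repair) = 0.4510.
Starting from Idle, the probability is 0.7647.

0.7647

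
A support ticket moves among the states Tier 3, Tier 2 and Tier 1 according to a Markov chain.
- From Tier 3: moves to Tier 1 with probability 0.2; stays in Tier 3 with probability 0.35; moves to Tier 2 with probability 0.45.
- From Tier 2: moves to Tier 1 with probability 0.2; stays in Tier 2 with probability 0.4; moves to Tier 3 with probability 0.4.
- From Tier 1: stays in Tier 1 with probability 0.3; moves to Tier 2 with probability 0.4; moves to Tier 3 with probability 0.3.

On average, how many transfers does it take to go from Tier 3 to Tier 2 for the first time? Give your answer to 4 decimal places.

Let t(s) be the expected number of transfers to first reach Tier 2 from state s, with t(Tier 2) = 0. Conditioning on the first transfer:
t(Tier 3) = 1 + 0.35·t(Tier 3) + 0.2·t(Tier 1)
t(Tier 1) = 1 + 0.3·t(Tier 3) + 0.3·t(Tier 1)
Solving: t(Tier 3) = 2.2785, t(Tier 1) = 2.4051.
Expected transfers from Tier 3 to Tier 2: 2.2785.

2.2785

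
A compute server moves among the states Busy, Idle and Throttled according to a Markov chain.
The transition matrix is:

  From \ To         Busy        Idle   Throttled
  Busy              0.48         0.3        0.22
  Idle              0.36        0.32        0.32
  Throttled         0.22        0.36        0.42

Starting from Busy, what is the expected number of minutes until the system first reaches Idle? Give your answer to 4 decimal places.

3.1596

Let t(s) be the expected number of minutes to first reach Idle from state s, with t(Idle) = 0. Conditioning on the first minute:
t(Busy) = 1 + 0.48·t(Busy) + 0.22·t(Throttled)
t(Throttled) = 1 + 0.22·t(Busy) + 0.42·t(Throttled)
Solving: t(Busy) = 3.1596, t(Throttled) = 2.9226.
Expected minutes from Busy to Idle: 3.1596.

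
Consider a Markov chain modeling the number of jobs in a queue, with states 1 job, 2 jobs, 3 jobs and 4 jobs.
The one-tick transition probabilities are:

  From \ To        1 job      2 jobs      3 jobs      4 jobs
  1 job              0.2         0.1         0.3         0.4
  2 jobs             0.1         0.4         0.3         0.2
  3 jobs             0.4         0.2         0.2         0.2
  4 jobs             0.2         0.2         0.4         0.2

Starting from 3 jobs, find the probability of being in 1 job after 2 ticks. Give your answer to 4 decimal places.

Propagate the distribution vector 2 ticks from 3 jobs.
After 0 ticks: (0.0000, 0.0000, 1.0000, 0.0000)
After 1 tick: (0.4000, 0.2000, 0.2000, 0.2000)
After 2 ticks: (0.2200, 0.2000, 0.3000, 0.2800)
P(in 1 job after 2 ticks) = 0.2200

0.2200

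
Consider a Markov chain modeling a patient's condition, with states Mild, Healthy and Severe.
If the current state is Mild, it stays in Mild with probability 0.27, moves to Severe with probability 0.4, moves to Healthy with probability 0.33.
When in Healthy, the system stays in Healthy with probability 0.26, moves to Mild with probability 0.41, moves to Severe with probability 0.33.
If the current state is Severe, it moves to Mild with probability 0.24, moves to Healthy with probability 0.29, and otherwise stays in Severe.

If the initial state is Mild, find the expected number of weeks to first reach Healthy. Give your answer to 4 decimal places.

Let t(s) be the expected number of weeks to first reach Healthy from state s, with t(Healthy) = 0. Conditioning on the first week:
t(Mild) = 1 + 0.27·t(Mild) + 0.4·t(Severe)
t(Severe) = 1 + 0.24·t(Mild) + 0.47·t(Severe)
Solving: t(Mild) = 3.1970, t(Severe) = 3.3345.
Expected weeks from Mild to Healthy: 3.1970.

3.1970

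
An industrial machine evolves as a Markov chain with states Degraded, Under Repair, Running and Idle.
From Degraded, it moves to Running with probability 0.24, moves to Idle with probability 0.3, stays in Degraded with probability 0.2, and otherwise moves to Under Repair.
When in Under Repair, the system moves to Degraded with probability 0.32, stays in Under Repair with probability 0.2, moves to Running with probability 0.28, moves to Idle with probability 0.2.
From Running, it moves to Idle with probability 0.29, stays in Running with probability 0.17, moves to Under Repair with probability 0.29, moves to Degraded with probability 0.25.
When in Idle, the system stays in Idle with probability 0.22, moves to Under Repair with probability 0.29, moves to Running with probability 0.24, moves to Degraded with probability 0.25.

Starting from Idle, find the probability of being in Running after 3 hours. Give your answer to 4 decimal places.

Propagate the distribution vector 3 hours from Idle.
After 0 hours: (0.0000, 0.0000, 0.0000, 1.0000)
After 1 hour: (0.2500, 0.2900, 0.2400, 0.2200)
After 2 hours: (0.2578, 0.2564, 0.2348, 0.2510)
After 3 hours: (0.2551, 0.2592, 0.2338, 0.2519)
P(in Running after 3 hours) = 0.2338

0.2338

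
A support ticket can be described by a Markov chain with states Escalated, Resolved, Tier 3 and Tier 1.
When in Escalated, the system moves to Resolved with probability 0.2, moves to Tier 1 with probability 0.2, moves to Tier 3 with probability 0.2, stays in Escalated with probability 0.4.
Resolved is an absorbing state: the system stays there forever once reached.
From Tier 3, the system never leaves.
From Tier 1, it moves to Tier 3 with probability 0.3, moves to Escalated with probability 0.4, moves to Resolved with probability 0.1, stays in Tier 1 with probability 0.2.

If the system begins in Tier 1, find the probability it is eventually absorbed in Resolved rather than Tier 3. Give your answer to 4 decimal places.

Let h(s) be the probability of absorption at Resolved starting from transient state s. Then h(Resolved) = 1 and h(Tier 3) = 0. By first-step analysis:
h(Escalated) = 0.4·h(Escalated) + 0.2·1 + 0.2·0 + 0.2·h(Tier 1)
h(Tier 1) = 0.4·h(Escalated) + 0.1·1 + 0.3·0 + 0.2·h(Tier 1)
Solving: h(Escalated) = 0.4500, h(Tier 1) = 0.3500.
Starting from Tier 1, the probability is 0.3500.

0.3500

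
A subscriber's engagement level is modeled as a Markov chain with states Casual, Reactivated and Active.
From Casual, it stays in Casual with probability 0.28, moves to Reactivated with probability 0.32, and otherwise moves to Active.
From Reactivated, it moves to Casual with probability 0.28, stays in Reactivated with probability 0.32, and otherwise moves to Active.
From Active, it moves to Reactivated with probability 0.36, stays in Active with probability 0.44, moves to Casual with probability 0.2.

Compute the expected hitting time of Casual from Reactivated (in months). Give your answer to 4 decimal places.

Let t(s) be the expected number of months to first reach Casual from state s, with t(Casual) = 0. Conditioning on the first month:
t(Reactivated) = 1 + 0.32·t(Reactivated) + 0.4·t(Active)
t(Active) = 1 + 0.36·t(Reactivated) + 0.44·t(Active)
Solving: t(Reactivated) = 4.0541, t(Active) = 4.3919.
Expected months from Reactivated to Casual: 4.0541.

4.0541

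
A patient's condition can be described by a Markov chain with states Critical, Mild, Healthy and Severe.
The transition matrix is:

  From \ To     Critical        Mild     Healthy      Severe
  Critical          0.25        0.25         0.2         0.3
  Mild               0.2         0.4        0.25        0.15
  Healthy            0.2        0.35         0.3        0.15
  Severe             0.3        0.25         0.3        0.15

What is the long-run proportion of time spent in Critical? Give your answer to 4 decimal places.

Let the stationary distribution be π with π = πP and π_1 + π_2 + π_3 + π_4 = 1.
π_1 = 0.25·π_1 + 0.2·π_2 + 0.2·π_3 + 0.3·π_4
π_2 = 0.25·π_1 + 0.4·π_2 + 0.35·π_3 + 0.25·π_4
π_3 = 0.2·π_1 + 0.25·π_2 + 0.3·π_3 + 0.3·π_4
Solving with the normalization constraint gives π = (0.2299, 0.3248, 0.2608, 0.1845).
So the stationary probability of Critical is 0.2299.

0.2299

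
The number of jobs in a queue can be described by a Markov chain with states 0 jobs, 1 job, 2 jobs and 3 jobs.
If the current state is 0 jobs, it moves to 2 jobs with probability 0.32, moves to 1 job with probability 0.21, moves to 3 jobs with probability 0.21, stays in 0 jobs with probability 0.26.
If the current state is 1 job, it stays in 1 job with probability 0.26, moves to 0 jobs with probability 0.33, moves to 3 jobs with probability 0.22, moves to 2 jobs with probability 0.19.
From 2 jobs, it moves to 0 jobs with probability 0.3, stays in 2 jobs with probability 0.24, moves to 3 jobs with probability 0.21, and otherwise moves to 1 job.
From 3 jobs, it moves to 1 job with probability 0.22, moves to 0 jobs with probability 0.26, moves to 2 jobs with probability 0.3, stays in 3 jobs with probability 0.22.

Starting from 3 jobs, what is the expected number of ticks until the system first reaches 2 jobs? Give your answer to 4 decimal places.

Let t(s) be the expected number of ticks to first reach 2 jobs from state s, with t(2 jobs) = 0. Conditioning on the first tick:
t(0 jobs) = 1 + 0.26·t(0 jobs) + 0.21·t(1 job) + 0.21·t(3 jobs)
t(1 job) = 1 + 0.33·t(0 jobs) + 0.26·t(1 job) + 0.22·t(3 jobs)
t(3 jobs) = 1 + 0.26·t(0 jobs) + 0.22·t(1 job) + 0.22·t(3 jobs)
Solving: t(0 jobs) = 3.4882, t(1 job) = 3.9663, t(3 jobs) = 3.5635.
Expected ticks from 3 jobs to 2 jobs: 3.5635.

3.5635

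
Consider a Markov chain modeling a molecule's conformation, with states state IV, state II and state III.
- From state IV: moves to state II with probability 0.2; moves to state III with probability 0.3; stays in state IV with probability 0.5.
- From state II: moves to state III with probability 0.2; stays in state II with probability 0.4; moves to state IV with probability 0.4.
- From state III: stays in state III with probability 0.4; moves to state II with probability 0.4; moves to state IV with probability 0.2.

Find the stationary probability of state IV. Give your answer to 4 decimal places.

Let the stationary distribution be π with π = πP and π_1 + π_2 + π_3 = 1.
π_1 = 0.5·π_1 + 0.4·π_2 + 0.2·π_3
π_2 = 0.2·π_1 + 0.4·π_2 + 0.4·π_3
Solving with the normalization constraint gives π = (0.3784, 0.3243, 0.2973).
So the stationary probability of state IV is 0.3784.

0.3784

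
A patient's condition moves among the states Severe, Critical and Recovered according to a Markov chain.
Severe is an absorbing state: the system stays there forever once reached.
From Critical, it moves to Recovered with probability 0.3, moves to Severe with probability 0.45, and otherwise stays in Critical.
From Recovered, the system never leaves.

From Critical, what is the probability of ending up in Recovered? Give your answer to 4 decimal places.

Let h(s) be the probability of absorption at Recovered starting from transient state s. Then h(Recovered) = 1 and h(Severe) = 0. By first-step analysis:
h(Critical) = 0.45·0 + 0.25·h(Critical) + 0.3·1
Solving: h(Critical) = 0.4000.
Starting from Critical, the probability is 0.4000.

0.4000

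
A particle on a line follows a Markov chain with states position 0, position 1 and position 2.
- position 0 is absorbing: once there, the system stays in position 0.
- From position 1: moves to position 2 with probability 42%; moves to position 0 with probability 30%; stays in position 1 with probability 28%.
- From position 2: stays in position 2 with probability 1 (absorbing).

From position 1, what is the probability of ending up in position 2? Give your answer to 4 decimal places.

Let h(s) be the probability of absorption at position 2 starting from transient state s. Then h(position 2) = 1 and h(position 0) = 0. By first-step analysis:
h(position 1) = 0.3·0 + 0.28·h(position 1) + 0.42·1
Solving: h(position 1) = 0.5833.
Starting from position 1, the probability is 0.5833.

0.5833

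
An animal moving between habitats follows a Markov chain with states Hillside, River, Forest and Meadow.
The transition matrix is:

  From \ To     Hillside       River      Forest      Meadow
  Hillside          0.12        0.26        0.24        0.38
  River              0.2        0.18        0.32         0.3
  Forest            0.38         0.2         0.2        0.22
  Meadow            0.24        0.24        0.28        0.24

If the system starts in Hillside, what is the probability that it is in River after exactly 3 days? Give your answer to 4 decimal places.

Propagate the distribution vector 3 days from Hillside.
After 0 days: (1.0000, 0.0000, 0.0000, 0.0000)
After 1 day: (0.1200, 0.2600, 0.2400, 0.3800)
After 2 days: (0.2488, 0.2172, 0.2664, 0.2676)
After 3 days: (0.2388, 0.2213, 0.2574, 0.2825)
P(in River after 3 days) = 0.2213

0.2213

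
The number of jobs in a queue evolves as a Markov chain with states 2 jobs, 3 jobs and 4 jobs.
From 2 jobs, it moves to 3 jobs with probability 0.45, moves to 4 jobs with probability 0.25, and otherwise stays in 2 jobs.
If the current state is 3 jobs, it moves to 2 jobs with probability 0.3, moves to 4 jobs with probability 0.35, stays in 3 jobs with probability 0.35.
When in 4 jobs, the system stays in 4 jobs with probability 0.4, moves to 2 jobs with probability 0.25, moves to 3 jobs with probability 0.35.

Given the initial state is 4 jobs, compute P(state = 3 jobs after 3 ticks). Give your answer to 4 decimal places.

0.3780

Propagate the distribution vector 3 ticks from 4 jobs.
After 0 ticks: (0.0000, 0.0000, 1.0000)
After 1 tick: (0.2500, 0.3500, 0.4000)
After 2 ticks: (0.2800, 0.3750, 0.3450)
After 3 ticks: (0.2828, 0.3780, 0.3393)
P(in 3 jobs after 3 ticks) = 0.3780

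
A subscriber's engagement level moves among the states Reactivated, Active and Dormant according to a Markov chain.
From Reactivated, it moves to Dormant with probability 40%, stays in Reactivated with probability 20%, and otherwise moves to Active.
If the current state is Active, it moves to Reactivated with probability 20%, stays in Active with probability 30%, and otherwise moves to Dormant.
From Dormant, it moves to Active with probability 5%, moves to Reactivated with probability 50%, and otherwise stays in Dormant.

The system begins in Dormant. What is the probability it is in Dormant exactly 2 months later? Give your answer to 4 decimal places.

0.4275

Sum over the intermediate state after 1 month:
P = P(Dormant→Reactivated)·P(Reactivated→Dormant) + P(Dormant→Active)·P(Active→Dormant) + P(Dormant→Dormant)·P(Dormant→Dormant)
  = 0.5×0.4 + 0.05×0.5 + 0.45×0.45
  = 0.2000 + 0.0250 + 0.2025 = 0.4275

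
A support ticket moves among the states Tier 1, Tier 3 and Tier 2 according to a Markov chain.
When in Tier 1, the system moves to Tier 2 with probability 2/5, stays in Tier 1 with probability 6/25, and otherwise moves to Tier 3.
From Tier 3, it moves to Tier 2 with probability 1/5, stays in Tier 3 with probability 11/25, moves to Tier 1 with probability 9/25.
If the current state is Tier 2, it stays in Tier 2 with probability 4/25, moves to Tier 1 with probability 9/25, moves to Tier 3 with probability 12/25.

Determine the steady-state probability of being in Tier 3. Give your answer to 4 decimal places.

Let the stationary distribution be π with π = πP and π_1 + π_2 + π_3 = 1.
π_1 = 0.24·π_1 + 0.36·π_2 + 0.36·π_3
π_2 = 0.36·π_1 + 0.44·π_2 + 0.48·π_3
Solving with the normalization constraint gives π = (0.3214, 0.4245, 0.2541).
So the stationary probability of Tier 3 is 0.4245.

0.4245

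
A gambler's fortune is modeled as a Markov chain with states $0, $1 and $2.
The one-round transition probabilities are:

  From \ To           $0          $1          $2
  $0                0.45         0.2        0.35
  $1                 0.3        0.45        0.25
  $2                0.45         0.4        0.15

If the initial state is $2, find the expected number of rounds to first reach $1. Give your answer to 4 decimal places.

3.2258

Let t(s) be the expected number of rounds to first reach $1 from state s, with t($1) = 0. Conditioning on the first round:
t($0) = 1 + 0.45·t($0) + 0.35·t($2)
t($2) = 1 + 0.45·t($0) + 0.15·t($2)
Solving: t($0) = 3.8710, t($2) = 3.2258.
Expected rounds from $2 to $1: 3.2258.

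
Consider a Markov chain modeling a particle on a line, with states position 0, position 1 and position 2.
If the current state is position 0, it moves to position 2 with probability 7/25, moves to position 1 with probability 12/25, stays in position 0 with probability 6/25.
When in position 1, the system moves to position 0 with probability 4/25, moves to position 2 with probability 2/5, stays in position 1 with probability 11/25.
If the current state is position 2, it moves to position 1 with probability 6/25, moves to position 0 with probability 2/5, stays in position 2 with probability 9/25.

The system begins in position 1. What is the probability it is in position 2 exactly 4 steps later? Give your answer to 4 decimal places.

Propagate the distribution vector 4 steps from position 1.
After 0 steps: (0.0000, 1.0000, 0.0000)
After 1 step: (0.1600, 0.4400, 0.4000)
After 2 steps: (0.2688, 0.3664, 0.3648)
After 3 steps: (0.2691, 0.3778, 0.3532)
After 4 steps: (0.2663, 0.3801, 0.3536)
P(in position 2 after 4 steps) = 0.3536

0.3536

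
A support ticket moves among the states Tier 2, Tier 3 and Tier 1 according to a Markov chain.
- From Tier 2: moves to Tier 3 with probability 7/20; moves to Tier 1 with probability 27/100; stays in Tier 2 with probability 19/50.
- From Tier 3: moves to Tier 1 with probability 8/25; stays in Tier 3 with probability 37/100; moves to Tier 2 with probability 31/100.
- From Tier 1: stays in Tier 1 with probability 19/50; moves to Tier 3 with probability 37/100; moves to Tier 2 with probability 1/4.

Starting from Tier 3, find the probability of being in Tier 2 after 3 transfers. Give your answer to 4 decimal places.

0.3125

Propagate the distribution vector 3 transfers from Tier 3.
After 0 transfers: (0.0000, 1.0000, 0.0000)
After 1 transfer: (0.3100, 0.3700, 0.3200)
After 2 transfers: (0.3125, 0.3638, 0.3237)
After 3 transfers: (0.3125, 0.3638, 0.3238)
P(in Tier 2 after 3 transfers) = 0.3125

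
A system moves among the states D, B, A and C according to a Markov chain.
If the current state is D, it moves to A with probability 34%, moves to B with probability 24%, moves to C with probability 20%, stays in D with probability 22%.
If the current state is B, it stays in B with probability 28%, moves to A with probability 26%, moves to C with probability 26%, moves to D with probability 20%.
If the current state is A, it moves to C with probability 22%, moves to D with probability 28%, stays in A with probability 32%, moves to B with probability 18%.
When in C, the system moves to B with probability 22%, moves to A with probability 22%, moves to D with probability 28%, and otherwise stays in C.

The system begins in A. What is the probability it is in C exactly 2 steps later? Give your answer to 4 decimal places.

0.2348

Propagate the distribution vector 2 steps from A.
After 0 steps: (0.0000, 0.0000, 1.0000, 0.0000)
After 1 step: (0.2800, 0.1800, 0.3200, 0.2200)
After 2 steps: (0.2488, 0.2236, 0.2928, 0.2348)
P(in C after 2 steps) = 0.2348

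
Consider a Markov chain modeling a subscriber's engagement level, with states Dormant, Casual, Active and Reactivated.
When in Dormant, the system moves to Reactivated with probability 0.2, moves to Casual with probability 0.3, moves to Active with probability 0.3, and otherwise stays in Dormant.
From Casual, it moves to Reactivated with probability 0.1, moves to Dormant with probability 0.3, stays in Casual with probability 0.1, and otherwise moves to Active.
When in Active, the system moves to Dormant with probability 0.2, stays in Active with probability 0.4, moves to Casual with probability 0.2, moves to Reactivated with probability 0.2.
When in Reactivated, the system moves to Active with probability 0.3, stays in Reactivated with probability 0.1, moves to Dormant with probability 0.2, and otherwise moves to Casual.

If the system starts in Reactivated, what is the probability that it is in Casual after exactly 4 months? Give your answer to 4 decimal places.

0.2316

Propagate the distribution vector 4 months from Reactivated.
After 0 months: (0.0000, 0.0000, 0.0000, 1.0000)
After 1 month: (0.2000, 0.4000, 0.3000, 0.1000)
After 2 months: (0.2400, 0.2000, 0.4100, 0.1500)
After 3 months: (0.2200, 0.2340, 0.3810, 0.1650)
After 4 months: (0.2234, 0.2316, 0.3849, 0.1601)
P(in Casual after 4 months) = 0.2316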